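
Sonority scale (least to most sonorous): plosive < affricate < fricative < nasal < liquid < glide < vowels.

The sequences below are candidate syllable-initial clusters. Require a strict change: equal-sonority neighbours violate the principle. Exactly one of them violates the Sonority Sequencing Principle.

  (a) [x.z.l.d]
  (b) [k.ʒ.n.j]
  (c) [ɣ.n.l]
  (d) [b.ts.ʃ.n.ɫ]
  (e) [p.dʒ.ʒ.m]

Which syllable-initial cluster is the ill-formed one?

a

(a) [x.z.l.d]: profile 3-3-5-1 — violates.
(b) [k.ʒ.n.j]: profile 1-3-4-6 — obeys.
(c) [ɣ.n.l]: profile 3-4-5 — obeys.
(d) [b.ts.ʃ.n.ɫ]: profile 1-2-3-4-5 — obeys.
(e) [p.dʒ.ʒ.m]: profile 1-2-3-4 — obeys.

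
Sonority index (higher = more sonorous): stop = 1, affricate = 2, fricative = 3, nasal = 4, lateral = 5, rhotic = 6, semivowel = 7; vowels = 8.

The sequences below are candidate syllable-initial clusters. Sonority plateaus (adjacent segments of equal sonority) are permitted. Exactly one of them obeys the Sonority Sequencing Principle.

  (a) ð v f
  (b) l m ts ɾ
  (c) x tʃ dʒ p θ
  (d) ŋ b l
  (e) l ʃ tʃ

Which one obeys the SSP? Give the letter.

(a) sonority 3-3-3: well-formed.
(b) sonority 5-4-2-6: ill-formed.
(c) sonority 3-2-2-1-3: ill-formed.
(d) sonority 4-1-5: ill-formed.
(e) sonority 5-3-2: ill-formed.

a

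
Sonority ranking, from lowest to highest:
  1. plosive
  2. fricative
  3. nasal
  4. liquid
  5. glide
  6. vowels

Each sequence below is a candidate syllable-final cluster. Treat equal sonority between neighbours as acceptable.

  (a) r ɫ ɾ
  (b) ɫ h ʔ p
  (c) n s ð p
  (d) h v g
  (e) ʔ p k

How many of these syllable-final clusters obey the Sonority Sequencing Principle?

5

(a) 4-4-4 → obeys
(b) 4-2-1-1 → obeys
(c) 3-2-2-1 → obeys
(d) 2-2-1 → obeys
(e) 1-1-1 → obeys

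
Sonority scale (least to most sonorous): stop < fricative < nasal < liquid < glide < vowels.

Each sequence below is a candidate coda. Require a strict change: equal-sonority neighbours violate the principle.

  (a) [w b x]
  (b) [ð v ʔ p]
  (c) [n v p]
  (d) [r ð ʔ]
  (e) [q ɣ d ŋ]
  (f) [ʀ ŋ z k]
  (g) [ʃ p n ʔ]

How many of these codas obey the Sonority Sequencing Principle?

3

(a) [w b x]: profile 5-1-2 — violates.
(b) [ð v ʔ p]: profile 2-2-1-1 — violates.
(c) [n v p]: profile 3-2-1 — obeys.
(d) [r ð ʔ]: profile 4-2-1 — obeys.
(e) [q ɣ d ŋ]: profile 1-2-1-3 — violates.
(f) [ʀ ŋ z k]: profile 4-3-2-1 — obeys.
(g) [ʃ p n ʔ]: profile 2-1-3-1 — violates.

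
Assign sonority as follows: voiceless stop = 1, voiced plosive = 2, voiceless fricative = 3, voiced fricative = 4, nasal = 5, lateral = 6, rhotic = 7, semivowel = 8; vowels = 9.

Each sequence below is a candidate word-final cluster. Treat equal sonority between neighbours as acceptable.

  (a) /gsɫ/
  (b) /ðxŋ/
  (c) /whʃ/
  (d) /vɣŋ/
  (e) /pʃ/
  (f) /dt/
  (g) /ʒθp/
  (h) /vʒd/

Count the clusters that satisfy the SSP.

4

(a) /gsɫ/: profile 2-3-6 — violates.
(b) /ðxŋ/: profile 4-3-5 — violates.
(c) /whʃ/: profile 8-3-3 — obeys.
(d) /vɣŋ/: profile 4-4-5 — violates.
(e) /pʃ/: profile 1-3 — violates.
(f) /dt/: profile 2-1 — obeys.
(g) /ʒθp/: profile 4-3-1 — obeys.
(h) /vʒd/: profile 4-4-2 — obeys.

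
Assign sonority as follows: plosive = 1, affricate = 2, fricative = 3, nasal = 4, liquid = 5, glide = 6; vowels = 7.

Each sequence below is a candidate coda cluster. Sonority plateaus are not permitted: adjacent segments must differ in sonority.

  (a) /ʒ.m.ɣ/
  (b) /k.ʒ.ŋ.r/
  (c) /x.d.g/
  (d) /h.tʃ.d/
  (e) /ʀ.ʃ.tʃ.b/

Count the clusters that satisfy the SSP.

2

(a) /ʒ.m.ɣ/: profile 3-4-3 — violates.
(b) /k.ʒ.ŋ.r/: profile 1-3-4-5 — violates.
(c) /x.d.g/: profile 3-1-1 — violates.
(d) /h.tʃ.d/: profile 3-2-1 — obeys.
(e) /ʀ.ʃ.tʃ.b/: profile 5-3-2-1 — obeys.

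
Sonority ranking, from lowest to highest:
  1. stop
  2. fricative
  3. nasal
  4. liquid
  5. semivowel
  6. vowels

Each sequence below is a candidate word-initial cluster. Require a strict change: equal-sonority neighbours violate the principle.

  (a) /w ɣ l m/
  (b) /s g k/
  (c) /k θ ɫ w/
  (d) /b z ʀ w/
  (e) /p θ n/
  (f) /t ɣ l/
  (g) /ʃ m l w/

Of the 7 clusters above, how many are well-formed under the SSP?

5

(a) /w ɣ l m/: profile 5-2-4-3 — violates.
(b) /s g k/: profile 2-1-1 — violates.
(c) /k θ ɫ w/: profile 1-2-4-5 — obeys.
(d) /b z ʀ w/: profile 1-2-4-5 — obeys.
(e) /p θ n/: profile 1-2-3 — obeys.
(f) /t ɣ l/: profile 1-2-4 — obeys.
(g) /ʃ m l w/: profile 2-3-4-5 — obeys.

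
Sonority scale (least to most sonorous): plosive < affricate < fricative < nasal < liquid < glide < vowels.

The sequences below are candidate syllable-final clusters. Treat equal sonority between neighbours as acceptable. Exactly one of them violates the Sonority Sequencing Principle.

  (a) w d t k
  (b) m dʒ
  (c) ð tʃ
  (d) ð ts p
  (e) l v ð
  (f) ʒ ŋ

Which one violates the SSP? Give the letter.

f

(a) w d t k: profile 6-1-1-1 — obeys.
(b) m dʒ: profile 4-2 — obeys.
(c) ð tʃ: profile 3-2 — obeys.
(d) ð ts p: profile 3-2-1 — obeys.
(e) l v ð: profile 5-3-3 — obeys.
(f) ʒ ŋ: profile 3-4 — violates.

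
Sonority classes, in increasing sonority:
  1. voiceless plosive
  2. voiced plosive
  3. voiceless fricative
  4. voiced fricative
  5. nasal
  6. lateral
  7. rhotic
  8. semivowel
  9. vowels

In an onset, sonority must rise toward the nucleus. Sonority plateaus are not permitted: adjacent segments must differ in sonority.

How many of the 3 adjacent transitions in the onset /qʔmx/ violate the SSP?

2

/q/ is a voiceless plosive (sonority 1).
/ʔ/ is a voiceless plosive (sonority 1).
/m/ is a nasal (sonority 5).
/x/ is a voiceless fricative (sonority 3).
/q/→/ʔ/: 1→1 (plateau) — violation.
/ʔ/→/m/: 1→5 (rises) — ok.
/m/→/x/: 5→3 (does not rise) — violation.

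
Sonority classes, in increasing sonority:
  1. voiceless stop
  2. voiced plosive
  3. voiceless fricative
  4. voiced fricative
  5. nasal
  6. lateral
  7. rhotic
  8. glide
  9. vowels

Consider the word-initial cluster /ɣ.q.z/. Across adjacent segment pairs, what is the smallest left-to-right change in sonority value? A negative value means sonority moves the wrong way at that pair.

/ɣ/ is a voiced fricative (sonority 4).
/q/ is a voiceless stop (sonority 1).
/z/ is a voiced fricative (sonority 4).
/ɣ/→/q/: change -3.
/q/→/z/: change +3.
Minimum = -3.

-3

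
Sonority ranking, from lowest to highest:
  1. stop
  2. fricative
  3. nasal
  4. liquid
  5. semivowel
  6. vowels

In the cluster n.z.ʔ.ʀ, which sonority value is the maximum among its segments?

/n/ — nasal, sonority 3.
/z/ — fricative, sonority 2.
/ʔ/ — stop, sonority 1.
/ʀ/ — liquid, sonority 4.
The maximum is 4.

4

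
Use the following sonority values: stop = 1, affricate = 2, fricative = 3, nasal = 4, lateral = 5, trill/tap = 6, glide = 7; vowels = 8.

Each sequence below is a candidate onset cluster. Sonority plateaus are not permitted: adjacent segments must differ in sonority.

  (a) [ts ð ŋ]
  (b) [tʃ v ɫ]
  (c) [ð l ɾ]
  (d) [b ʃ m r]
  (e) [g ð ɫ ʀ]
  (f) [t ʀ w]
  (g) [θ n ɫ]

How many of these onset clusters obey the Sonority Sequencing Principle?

7

(a) sonority 2-3-4: well-formed.
(b) sonority 2-3-5: well-formed.
(c) sonority 3-5-6: well-formed.
(d) sonority 1-3-4-6: well-formed.
(e) sonority 1-3-5-6: well-formed.
(f) sonority 1-6-7: well-formed.
(g) sonority 3-4-5: well-formed.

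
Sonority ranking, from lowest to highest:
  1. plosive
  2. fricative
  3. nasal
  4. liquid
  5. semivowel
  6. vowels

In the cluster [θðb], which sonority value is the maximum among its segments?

/θ/ — fricative, sonority 2.
/ð/ — fricative, sonority 2.
/b/ — plosive, sonority 1.
The maximum is 2.

2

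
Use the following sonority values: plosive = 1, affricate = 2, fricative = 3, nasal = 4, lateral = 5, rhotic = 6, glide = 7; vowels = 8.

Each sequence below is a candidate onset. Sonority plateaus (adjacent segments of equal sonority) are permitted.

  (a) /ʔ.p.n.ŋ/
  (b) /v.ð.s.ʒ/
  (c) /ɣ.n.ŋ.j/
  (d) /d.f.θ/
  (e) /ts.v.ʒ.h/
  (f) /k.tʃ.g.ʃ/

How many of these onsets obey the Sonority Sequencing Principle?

(a) /ʔ.p.n.ŋ/: profile 1-1-4-4 — obeys.
(b) /v.ð.s.ʒ/: profile 3-3-3-3 — obeys.
(c) /ɣ.n.ŋ.j/: profile 3-4-4-7 — obeys.
(d) /d.f.θ/: profile 1-3-3 — obeys.
(e) /ts.v.ʒ.h/: profile 2-3-3-3 — obeys.
(f) /k.tʃ.g.ʃ/: profile 1-2-1-3 — violates.

5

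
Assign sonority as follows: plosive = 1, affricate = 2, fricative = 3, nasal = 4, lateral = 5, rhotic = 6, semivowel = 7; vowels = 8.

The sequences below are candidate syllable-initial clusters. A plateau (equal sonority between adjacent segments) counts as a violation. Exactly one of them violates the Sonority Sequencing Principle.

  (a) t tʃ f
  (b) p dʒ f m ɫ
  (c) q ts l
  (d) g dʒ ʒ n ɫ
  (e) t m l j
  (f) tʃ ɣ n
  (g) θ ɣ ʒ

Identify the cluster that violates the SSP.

g

(a) t tʃ f: profile 1-2-3 — obeys.
(b) p dʒ f m ɫ: profile 1-2-3-4-5 — obeys.
(c) q ts l: profile 1-2-5 — obeys.
(d) g dʒ ʒ n ɫ: profile 1-2-3-4-5 — obeys.
(e) t m l j: profile 1-4-5-7 — obeys.
(f) tʃ ɣ n: profile 2-3-4 — obeys.
(g) θ ɣ ʒ: profile 3-3-3 — violates.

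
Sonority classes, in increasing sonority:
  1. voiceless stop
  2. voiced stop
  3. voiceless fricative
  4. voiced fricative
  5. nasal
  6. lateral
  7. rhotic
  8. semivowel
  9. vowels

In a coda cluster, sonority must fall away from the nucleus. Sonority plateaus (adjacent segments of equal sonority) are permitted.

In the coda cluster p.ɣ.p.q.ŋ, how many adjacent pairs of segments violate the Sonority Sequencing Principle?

/p/: voiceless stop = 1.
/ɣ/: voiced fricative = 4.
/p/: voiceless stop = 1.
/q/: voiceless stop = 1.
/ŋ/: nasal = 5.
/p/→/ɣ/: 1→4 (does not fall) — violation.
/ɣ/→/p/: 4→1 (falls) — ok.
/p/→/q/: 1→1 (plateau, allowed) — ok.
/q/→/ŋ/: 1→5 (does not fall) — violation.

2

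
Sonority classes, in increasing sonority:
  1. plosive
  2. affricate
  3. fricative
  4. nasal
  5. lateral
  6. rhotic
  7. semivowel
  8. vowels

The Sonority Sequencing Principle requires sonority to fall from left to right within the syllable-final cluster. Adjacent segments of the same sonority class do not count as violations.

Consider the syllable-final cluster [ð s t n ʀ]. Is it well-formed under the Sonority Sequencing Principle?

/ð/: fricative = 3.
/s/: fricative = 3.
/t/: plosive = 1.
/n/: nasal = 4.
/ʀ/: rhotic = 6.
The profile is 3-3-1-4-6. Between /t/ (1) and /n/ (4) sonority does not fall, so the cluster violates the SSP.

no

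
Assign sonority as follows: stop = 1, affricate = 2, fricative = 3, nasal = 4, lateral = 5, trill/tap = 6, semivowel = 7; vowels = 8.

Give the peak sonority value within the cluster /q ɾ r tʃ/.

/q/: stop = 1.
/ɾ/: trill/tap = 6.
/r/: trill/tap = 6.
/tʃ/: affricate = 2.
The maximum is 6.

6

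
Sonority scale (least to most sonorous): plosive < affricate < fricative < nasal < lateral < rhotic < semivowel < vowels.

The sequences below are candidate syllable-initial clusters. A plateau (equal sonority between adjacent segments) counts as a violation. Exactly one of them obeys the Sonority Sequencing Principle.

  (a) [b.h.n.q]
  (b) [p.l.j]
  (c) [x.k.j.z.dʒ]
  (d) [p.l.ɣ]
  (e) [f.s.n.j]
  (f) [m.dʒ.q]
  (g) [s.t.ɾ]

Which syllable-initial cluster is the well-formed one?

(a) sonority 1-3-4-1: ill-formed.
(b) sonority 1-5-7: well-formed.
(c) sonority 3-1-7-3-2: ill-formed.
(d) sonority 1-5-3: ill-formed.
(e) sonority 3-3-4-7: ill-formed.
(f) sonority 4-2-1: ill-formed.
(g) sonority 3-1-6: ill-formed.

b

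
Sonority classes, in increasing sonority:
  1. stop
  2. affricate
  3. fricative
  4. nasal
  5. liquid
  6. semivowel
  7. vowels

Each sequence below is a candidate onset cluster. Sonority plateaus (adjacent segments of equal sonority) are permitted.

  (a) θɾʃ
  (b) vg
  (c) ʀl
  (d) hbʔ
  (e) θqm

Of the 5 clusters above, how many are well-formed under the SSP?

1

(a) 3-5-3 → violates
(b) 3-1 → violates
(c) 5-5 → obeys
(d) 3-1-1 → violates
(e) 3-1-4 → violates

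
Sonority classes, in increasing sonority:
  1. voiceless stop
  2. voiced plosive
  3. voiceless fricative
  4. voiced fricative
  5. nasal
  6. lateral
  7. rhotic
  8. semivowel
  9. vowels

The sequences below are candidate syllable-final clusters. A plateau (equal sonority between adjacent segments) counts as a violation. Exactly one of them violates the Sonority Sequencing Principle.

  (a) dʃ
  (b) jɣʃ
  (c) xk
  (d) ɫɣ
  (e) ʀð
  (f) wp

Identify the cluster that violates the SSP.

a

(a) sonority 2-3: ill-formed.
(b) sonority 8-4-3: well-formed.
(c) sonority 3-1: well-formed.
(d) sonority 6-4: well-formed.
(e) sonority 7-4: well-formed.
(f) sonority 8-1: well-formed.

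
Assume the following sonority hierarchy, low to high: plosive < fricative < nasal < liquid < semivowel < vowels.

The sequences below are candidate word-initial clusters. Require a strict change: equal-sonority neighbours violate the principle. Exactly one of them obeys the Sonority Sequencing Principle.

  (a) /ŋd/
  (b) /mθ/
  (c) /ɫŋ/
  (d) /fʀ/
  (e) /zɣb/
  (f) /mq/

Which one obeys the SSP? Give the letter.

(a) 3-1 → violates
(b) 3-2 → violates
(c) 4-3 → violates
(d) 2-4 → obeys
(e) 2-2-1 → violates
(f) 3-1 → violates

d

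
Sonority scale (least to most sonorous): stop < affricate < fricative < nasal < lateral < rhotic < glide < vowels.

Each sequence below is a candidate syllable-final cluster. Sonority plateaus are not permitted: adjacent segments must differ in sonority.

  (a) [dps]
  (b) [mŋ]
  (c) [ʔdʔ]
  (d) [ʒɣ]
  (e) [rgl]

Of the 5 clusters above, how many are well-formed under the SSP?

(a) [dps]: profile 1-1-3 — violates.
(b) [mŋ]: profile 4-4 — violates.
(c) [ʔdʔ]: profile 1-1-1 — violates.
(d) [ʒɣ]: profile 3-3 — violates.
(e) [rgl]: profile 6-1-5 — violates.

0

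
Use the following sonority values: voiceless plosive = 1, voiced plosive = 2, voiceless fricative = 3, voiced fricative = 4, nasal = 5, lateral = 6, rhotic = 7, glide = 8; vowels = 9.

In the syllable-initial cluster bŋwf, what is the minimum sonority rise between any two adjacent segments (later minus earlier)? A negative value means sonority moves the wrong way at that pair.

-5

/b/ is a voiced plosive (sonority 2).
/ŋ/ is a nasal (sonority 5).
/w/ is a glide (sonority 8).
/f/ is a voiceless fricative (sonority 3).
/b/→/ŋ/: change +3.
/ŋ/→/w/: change +3.
/w/→/f/: change -5.
Minimum = -5.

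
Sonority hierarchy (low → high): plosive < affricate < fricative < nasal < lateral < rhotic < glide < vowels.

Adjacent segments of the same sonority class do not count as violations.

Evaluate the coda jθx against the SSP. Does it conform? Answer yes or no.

yes

/j/: glide = 7.
/θ/: fricative = 3.
/x/: fricative = 3.
The profile 7-3-3 is non-increasing (plateaus allowed), so the coda satisfies the SSP.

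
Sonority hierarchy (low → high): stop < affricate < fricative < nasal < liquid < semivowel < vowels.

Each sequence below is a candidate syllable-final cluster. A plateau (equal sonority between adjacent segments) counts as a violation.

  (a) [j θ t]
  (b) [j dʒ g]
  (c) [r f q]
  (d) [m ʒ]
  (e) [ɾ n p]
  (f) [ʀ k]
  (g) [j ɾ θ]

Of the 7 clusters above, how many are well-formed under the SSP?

7

(a) 6-3-1 → obeys
(b) 6-2-1 → obeys
(c) 5-3-1 → obeys
(d) 4-3 → obeys
(e) 5-4-1 → obeys
(f) 5-1 → obeys
(g) 6-5-3 → obeys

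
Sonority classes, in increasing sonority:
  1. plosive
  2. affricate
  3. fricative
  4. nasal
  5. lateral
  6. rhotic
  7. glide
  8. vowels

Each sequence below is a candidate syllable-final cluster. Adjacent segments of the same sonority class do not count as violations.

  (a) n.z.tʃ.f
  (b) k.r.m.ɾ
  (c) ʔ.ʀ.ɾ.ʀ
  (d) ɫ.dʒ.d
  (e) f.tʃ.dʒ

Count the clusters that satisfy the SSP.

2

(a) n.z.tʃ.f: profile 4-3-2-3 — violates.
(b) k.r.m.ɾ: profile 1-6-4-6 — violates.
(c) ʔ.ʀ.ɾ.ʀ: profile 1-6-6-6 — violates.
(d) ɫ.dʒ.d: profile 5-2-1 — obeys.
(e) f.tʃ.dʒ: profile 3-2-2 — obeys.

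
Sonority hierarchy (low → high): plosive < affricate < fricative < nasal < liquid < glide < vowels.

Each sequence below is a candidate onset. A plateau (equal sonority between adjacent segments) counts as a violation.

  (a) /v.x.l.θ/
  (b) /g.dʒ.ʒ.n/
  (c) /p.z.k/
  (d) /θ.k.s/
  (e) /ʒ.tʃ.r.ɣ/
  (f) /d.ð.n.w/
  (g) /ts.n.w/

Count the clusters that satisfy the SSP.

(a) /v.x.l.θ/: profile 3-3-5-3 — violates.
(b) /g.dʒ.ʒ.n/: profile 1-2-3-4 — obeys.
(c) /p.z.k/: profile 1-3-1 — violates.
(d) /θ.k.s/: profile 3-1-3 — violates.
(e) /ʒ.tʃ.r.ɣ/: profile 3-2-5-3 — violates.
(f) /d.ð.n.w/: profile 1-3-4-6 — obeys.
(g) /ts.n.w/: profile 2-4-6 — obeys.

3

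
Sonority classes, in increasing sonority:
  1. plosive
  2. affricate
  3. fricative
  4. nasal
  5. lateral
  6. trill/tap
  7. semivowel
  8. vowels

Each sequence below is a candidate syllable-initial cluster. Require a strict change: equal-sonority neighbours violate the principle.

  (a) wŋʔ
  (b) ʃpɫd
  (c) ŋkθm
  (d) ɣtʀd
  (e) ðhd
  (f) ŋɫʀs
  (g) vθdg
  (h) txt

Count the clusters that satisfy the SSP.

(a) sonority 7-4-1: ill-formed.
(b) sonority 3-1-5-1: ill-formed.
(c) sonority 4-1-3-4: ill-formed.
(d) sonority 3-1-6-1: ill-formed.
(e) sonority 3-3-1: ill-formed.
(f) sonority 4-5-6-3: ill-formed.
(g) sonority 3-3-1-1: ill-formed.
(h) sonority 1-3-1: ill-formed.

0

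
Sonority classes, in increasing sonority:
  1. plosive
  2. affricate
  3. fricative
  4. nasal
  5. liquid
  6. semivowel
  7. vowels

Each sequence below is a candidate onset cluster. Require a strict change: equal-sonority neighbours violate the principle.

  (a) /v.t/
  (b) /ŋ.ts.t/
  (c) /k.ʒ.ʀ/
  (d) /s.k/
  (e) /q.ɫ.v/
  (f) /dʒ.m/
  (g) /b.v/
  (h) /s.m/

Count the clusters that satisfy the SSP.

(a) sonority 3-1: ill-formed.
(b) sonority 4-2-1: ill-formed.
(c) sonority 1-3-5: well-formed.
(d) sonority 3-1: ill-formed.
(e) sonority 1-5-3: ill-formed.
(f) sonority 2-4: well-formed.
(g) sonority 1-3: well-formed.
(h) sonority 3-4: well-formed.

4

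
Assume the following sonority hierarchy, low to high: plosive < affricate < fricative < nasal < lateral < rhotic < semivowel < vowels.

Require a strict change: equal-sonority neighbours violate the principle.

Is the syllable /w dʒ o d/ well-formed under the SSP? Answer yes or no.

no

Onset: /w/ is a semivowel (sonority 7), /dʒ/ is an affricate (sonority 2); then the nucleus /o/ (sonority 8).
Onset profile 7-2-8 — does not strictly rise throughout.
Coda: /d/ is a plosive (sonority 1).
Coda profile 8-1 — falls from the nucleus.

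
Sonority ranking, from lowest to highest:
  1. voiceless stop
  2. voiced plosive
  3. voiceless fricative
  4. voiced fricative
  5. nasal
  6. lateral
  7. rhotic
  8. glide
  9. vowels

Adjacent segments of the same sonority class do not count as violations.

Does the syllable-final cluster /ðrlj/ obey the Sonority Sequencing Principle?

/ð/ — voiced fricative, sonority 4.
/r/ — rhotic, sonority 7.
/l/ — lateral, sonority 6.
/j/ — glide, sonority 8.
The profile is 4-7-6-8. Between /ð/ (4) and /r/ (7) sonority does not fall, so the cluster violates the SSP.

no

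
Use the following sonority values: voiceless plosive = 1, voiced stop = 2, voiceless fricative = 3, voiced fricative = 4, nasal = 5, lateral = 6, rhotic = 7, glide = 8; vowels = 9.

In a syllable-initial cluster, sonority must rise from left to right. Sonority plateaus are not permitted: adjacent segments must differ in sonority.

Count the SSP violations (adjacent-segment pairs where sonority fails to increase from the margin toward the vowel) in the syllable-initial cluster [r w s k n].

2

/r/: rhotic = 7.
/w/: glide = 8.
/s/: voiceless fricative = 3.
/k/: voiceless plosive = 1.
/n/: nasal = 5.
/r/→/w/: 7→8 (rises) — ok.
/w/→/s/: 8→3 (does not rise) — violation.
/s/→/k/: 3→1 (does not rise) — violation.
/k/→/n/: 1→5 (rises) — ok.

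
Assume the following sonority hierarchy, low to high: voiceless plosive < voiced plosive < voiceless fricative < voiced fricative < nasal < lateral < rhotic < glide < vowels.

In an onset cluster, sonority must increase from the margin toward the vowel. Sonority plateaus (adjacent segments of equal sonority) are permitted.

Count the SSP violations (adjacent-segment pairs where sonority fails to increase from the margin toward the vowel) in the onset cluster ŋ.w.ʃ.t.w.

2

/ŋ/ — nasal, sonority 5.
/w/ — glide, sonority 8.
/ʃ/ — voiceless fricative, sonority 3.
/t/ — voiceless plosive, sonority 1.
/w/ — glide, sonority 8.
/ŋ/→/w/: 5→8 (rises) — ok.
/w/→/ʃ/: 8→3 (does not rise) — violation.
/ʃ/→/t/: 3→1 (does not rise) — violation.
/t/→/w/: 1→8 (rises) — ok.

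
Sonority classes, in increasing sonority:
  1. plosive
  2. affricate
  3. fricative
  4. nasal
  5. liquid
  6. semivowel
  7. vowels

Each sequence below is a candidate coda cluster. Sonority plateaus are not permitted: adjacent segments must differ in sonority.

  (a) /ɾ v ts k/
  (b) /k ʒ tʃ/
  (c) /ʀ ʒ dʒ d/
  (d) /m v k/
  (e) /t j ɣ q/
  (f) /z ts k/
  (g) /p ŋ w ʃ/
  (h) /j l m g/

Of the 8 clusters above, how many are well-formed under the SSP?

(a) sonority 5-3-2-1: well-formed.
(b) sonority 1-3-2: ill-formed.
(c) sonority 5-3-2-1: well-formed.
(d) sonority 4-3-1: well-formed.
(e) sonority 1-6-3-1: ill-formed.
(f) sonority 3-2-1: well-formed.
(g) sonority 1-4-6-3: ill-formed.
(h) sonority 6-5-4-1: well-formed.

5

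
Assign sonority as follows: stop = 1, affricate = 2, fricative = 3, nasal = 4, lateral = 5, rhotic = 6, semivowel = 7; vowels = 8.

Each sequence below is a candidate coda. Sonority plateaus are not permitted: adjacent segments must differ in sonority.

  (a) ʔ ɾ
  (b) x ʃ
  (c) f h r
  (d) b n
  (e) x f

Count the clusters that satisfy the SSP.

0

(a) sonority 1-6: ill-formed.
(b) sonority 3-3: ill-formed.
(c) sonority 3-3-6: ill-formed.
(d) sonority 1-4: ill-formed.
(e) sonority 3-3: ill-formed.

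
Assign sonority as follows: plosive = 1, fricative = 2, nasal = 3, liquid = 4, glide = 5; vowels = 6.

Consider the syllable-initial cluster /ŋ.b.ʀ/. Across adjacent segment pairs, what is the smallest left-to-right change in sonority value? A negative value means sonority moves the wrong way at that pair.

-2

/ŋ/ — nasal, sonority 3.
/b/ — plosive, sonority 1.
/ʀ/ — liquid, sonority 4.
/ŋ/→/b/: change -2.
/b/→/ʀ/: change +3.
Minimum = -2.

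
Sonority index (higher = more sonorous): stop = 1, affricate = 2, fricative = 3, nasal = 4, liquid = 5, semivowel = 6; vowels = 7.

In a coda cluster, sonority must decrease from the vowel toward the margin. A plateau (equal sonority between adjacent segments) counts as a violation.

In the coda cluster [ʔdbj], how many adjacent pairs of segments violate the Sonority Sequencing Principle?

/ʔ/ is a stop (sonority 1).
/d/ is a stop (sonority 1).
/b/ is a stop (sonority 1).
/j/ is a semivowel (sonority 6).
/ʔ/→/d/: 1→1 (plateau) — violation.
/d/→/b/: 1→1 (plateau) — violation.
/b/→/j/: 1→6 (does not fall) — violation.

3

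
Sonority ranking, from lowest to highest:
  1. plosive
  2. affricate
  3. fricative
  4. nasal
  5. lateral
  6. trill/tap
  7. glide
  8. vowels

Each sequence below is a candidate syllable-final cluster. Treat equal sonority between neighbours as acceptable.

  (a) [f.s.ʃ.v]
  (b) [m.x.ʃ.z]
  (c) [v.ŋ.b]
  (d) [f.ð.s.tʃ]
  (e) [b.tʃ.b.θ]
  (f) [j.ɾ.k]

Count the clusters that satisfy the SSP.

4

(a) sonority 3-3-3-3: well-formed.
(b) sonority 4-3-3-3: well-formed.
(c) sonority 3-4-1: ill-formed.
(d) sonority 3-3-3-2: well-formed.
(e) sonority 1-2-1-3: ill-formed.
(f) sonority 7-6-1: well-formed.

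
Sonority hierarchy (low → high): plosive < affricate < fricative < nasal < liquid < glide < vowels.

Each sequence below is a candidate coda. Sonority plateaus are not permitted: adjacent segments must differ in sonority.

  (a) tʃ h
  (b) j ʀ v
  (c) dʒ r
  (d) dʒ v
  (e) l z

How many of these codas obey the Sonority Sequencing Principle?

(a) tʃ h: profile 2-3 — violates.
(b) j ʀ v: profile 6-5-3 — obeys.
(c) dʒ r: profile 2-5 — violates.
(d) dʒ v: profile 2-3 — violates.
(e) l z: profile 5-3 — obeys.

2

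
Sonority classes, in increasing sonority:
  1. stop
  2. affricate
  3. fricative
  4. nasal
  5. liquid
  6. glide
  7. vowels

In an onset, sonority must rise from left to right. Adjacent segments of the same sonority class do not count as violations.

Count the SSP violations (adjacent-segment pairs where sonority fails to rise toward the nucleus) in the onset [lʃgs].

/l/ — liquid, sonority 5.
/ʃ/ — fricative, sonority 3.
/g/ — stop, sonority 1.
/s/ — fricative, sonority 3.
/l/→/ʃ/: 5→3 (does not rise) — violation.
/ʃ/→/g/: 3→1 (does not rise) — violation.
/g/→/s/: 1→3 (rises) — ok.

2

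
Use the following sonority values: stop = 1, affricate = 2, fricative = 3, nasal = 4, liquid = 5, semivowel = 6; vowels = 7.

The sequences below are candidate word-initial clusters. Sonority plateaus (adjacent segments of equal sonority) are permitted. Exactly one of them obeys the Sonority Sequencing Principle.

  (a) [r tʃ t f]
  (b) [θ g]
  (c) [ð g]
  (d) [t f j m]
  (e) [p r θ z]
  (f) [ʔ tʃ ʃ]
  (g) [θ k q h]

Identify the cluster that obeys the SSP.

f

(a) [r tʃ t f]: profile 5-2-1-3 — violates.
(b) [θ g]: profile 3-1 — violates.
(c) [ð g]: profile 3-1 — violates.
(d) [t f j m]: profile 1-3-6-4 — violates.
(e) [p r θ z]: profile 1-5-3-3 — violates.
(f) [ʔ tʃ ʃ]: profile 1-2-3 — obeys.
(g) [θ k q h]: profile 3-1-1-3 — violates.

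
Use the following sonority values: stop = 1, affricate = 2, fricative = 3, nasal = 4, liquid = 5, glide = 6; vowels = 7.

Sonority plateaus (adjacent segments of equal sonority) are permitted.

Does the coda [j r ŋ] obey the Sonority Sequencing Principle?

yes

/j/ — glide, sonority 6.
/r/ — liquid, sonority 5.
/ŋ/ — nasal, sonority 4.
The profile 6-5-4 strictly falls, so the coda satisfies the SSP.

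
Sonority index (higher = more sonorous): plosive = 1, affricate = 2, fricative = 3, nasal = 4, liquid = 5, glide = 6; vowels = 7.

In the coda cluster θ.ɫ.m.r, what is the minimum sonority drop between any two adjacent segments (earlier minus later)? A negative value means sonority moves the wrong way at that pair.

/θ/ — fricative, sonority 3.
/ɫ/ — liquid, sonority 5.
/m/ — nasal, sonority 4.
/r/ — liquid, sonority 5.
/θ/→/ɫ/: change -2.
/ɫ/→/m/: change +1.
/m/→/r/: change -1.
Minimum = -2.

-2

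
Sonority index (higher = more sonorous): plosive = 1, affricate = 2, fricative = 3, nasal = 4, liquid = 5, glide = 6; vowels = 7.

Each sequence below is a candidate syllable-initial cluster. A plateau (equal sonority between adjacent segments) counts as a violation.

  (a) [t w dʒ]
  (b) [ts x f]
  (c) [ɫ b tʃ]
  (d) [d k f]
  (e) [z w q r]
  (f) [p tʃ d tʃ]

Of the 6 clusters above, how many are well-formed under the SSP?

(a) sonority 1-6-2: ill-formed.
(b) sonority 2-3-3: ill-formed.
(c) sonority 5-1-2: ill-formed.
(d) sonority 1-1-3: ill-formed.
(e) sonority 3-6-1-5: ill-formed.
(f) sonority 1-2-1-2: ill-formed.

0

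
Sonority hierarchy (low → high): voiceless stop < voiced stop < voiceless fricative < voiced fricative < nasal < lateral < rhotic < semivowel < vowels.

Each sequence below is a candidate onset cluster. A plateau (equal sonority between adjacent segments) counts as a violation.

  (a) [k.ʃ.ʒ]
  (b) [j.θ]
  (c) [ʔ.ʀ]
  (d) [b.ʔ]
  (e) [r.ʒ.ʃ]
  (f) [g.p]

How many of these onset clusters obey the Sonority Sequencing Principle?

(a) sonority 1-3-4: well-formed.
(b) sonority 8-3: ill-formed.
(c) sonority 1-7: well-formed.
(d) sonority 2-1: ill-formed.
(e) sonority 7-4-3: ill-formed.
(f) sonority 2-1: ill-formed.

2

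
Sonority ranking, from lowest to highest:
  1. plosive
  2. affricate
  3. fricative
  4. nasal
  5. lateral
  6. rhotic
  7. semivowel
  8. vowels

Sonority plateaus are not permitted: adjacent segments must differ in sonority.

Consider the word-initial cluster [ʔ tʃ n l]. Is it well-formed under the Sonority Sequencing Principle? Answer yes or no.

/ʔ/ is a plosive (sonority 1).
/tʃ/ is an affricate (sonority 2).
/n/ is a nasal (sonority 4).
/l/ is a lateral (sonority 5).
The profile 1-2-4-5 strictly rises, so the word-initial cluster satisfies the SSP.

yes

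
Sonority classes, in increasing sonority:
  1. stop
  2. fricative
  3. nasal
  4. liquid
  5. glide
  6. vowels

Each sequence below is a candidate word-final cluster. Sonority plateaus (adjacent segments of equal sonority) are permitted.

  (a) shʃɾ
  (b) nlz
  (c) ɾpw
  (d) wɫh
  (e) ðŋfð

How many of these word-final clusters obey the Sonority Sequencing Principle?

1

(a) sonority 2-2-2-4: ill-formed.
(b) sonority 3-4-2: ill-formed.
(c) sonority 4-1-5: ill-formed.
(d) sonority 5-4-2: well-formed.
(e) sonority 2-3-2-2: ill-formed.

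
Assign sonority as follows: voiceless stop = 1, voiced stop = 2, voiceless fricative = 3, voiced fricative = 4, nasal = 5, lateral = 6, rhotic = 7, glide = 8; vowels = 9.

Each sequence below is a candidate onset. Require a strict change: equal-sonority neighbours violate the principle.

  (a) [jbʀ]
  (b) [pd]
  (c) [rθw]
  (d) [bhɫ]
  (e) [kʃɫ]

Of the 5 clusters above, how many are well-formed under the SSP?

3

(a) [jbʀ]: profile 8-2-7 — violates.
(b) [pd]: profile 1-2 — obeys.
(c) [rθw]: profile 7-3-8 — violates.
(d) [bhɫ]: profile 2-3-6 — obeys.
(e) [kʃɫ]: profile 1-3-6 — obeys.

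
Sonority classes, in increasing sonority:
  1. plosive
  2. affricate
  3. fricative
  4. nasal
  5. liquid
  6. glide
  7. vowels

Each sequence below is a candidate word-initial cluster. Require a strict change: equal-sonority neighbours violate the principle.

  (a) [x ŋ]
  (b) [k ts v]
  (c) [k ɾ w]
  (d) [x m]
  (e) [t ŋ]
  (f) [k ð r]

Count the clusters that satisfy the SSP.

6

(a) sonority 3-4: well-formed.
(b) sonority 1-2-3: well-formed.
(c) sonority 1-5-6: well-formed.
(d) sonority 3-4: well-formed.
(e) sonority 1-4: well-formed.
(f) sonority 1-3-5: well-formed.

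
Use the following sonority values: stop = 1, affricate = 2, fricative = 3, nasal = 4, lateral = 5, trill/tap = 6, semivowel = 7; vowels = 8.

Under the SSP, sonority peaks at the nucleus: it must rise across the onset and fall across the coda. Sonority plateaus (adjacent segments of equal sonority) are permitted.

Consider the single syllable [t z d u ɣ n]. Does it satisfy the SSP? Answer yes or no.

Onset: /t/ is a stop (sonority 1), /z/ is a fricative (sonority 3), /d/ is a stop (sonority 1); then the nucleus /u/ (sonority 8).
Onset profile 1-3-1-8 — does not rise throughout.
Coda: /ɣ/ is a fricative (sonority 3), /n/ is a nasal (sonority 4).
Coda profile 8-3-4 — does not fall throughout.

no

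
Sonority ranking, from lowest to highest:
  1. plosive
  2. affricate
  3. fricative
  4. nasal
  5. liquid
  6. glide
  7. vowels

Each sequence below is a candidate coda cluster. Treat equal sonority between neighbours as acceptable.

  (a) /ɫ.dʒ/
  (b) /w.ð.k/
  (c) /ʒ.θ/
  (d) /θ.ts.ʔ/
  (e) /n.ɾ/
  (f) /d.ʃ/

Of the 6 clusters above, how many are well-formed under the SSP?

(a) 5-2 → obeys
(b) 6-3-1 → obeys
(c) 3-3 → obeys
(d) 3-2-1 → obeys
(e) 4-5 → violates
(f) 1-3 → violates

4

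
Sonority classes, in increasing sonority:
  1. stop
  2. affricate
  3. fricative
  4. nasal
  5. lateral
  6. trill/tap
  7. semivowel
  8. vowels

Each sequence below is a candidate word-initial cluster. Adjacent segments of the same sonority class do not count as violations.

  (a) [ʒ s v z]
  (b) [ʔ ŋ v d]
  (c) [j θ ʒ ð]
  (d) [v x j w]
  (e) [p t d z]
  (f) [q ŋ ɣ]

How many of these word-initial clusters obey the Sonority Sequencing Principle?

3

(a) sonority 3-3-3-3: well-formed.
(b) sonority 1-4-3-1: ill-formed.
(c) sonority 7-3-3-3: ill-formed.
(d) sonority 3-3-7-7: well-formed.
(e) sonority 1-1-1-3: well-formed.
(f) sonority 1-4-3: ill-formed.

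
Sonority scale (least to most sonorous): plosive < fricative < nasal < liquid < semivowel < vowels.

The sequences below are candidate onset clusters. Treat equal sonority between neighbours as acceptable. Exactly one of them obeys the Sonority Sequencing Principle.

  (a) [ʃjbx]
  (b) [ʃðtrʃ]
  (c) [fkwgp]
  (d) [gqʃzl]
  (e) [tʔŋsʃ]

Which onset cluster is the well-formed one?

d

(a) 2-5-1-2 → violates
(b) 2-2-1-4-2 → violates
(c) 2-1-5-1-1 → violates
(d) 1-1-2-2-4 → obeys
(e) 1-1-3-2-2 → violates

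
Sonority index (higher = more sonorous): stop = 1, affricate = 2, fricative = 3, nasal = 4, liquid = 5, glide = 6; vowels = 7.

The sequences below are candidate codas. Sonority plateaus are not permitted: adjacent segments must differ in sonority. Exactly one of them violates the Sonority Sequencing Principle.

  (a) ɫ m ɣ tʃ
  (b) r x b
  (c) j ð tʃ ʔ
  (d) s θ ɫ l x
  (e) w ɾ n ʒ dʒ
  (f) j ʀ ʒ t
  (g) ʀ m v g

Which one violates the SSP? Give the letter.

d

(a) 5-4-3-2 → obeys
(b) 5-3-1 → obeys
(c) 6-3-2-1 → obeys
(d) 3-3-5-5-3 → violates
(e) 6-5-4-3-2 → obeys
(f) 6-5-3-1 → obeys
(g) 5-4-3-1 → obeys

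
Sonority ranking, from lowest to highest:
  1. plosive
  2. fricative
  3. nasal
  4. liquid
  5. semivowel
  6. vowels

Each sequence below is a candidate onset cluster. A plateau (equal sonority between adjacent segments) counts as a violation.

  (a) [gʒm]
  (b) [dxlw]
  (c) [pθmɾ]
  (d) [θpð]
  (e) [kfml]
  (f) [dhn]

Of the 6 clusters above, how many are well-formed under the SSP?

5

(a) 1-2-3 → obeys
(b) 1-2-4-5 → obeys
(c) 1-2-3-4 → obeys
(d) 2-1-2 → violates
(e) 1-2-3-4 → obeys
(f) 1-2-3 → obeys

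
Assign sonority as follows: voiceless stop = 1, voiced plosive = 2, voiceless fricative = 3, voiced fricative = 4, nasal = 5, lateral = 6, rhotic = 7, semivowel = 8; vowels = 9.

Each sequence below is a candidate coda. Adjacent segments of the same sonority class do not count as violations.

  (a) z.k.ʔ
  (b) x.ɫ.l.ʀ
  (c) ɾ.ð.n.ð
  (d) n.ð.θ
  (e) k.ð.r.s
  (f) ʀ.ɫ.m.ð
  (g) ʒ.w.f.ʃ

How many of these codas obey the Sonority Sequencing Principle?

(a) 4-1-1 → obeys
(b) 3-6-6-7 → violates
(c) 7-4-5-4 → violates
(d) 5-4-3 → obeys
(e) 1-4-7-3 → violates
(f) 7-6-5-4 → obeys
(g) 4-8-3-3 → violates

3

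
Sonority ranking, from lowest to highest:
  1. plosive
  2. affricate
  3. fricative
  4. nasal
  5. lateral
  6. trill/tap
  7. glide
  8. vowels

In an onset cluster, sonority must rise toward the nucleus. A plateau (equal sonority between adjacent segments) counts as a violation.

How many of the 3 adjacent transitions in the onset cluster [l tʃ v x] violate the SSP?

2

/l/ is a lateral (sonority 5).
/tʃ/ is an affricate (sonority 2).
/v/ is a fricative (sonority 3).
/x/ is a fricative (sonority 3).
/l/→/tʃ/: 5→2 (does not rise) — violation.
/tʃ/→/v/: 2→3 (rises) — ok.
/v/→/x/: 3→3 (plateau) — violation.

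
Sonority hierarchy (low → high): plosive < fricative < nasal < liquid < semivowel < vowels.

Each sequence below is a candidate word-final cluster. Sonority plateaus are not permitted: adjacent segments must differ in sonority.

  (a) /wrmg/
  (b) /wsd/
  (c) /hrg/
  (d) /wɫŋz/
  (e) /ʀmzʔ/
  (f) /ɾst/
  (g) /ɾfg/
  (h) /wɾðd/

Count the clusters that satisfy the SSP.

7

(a) sonority 5-4-3-1: well-formed.
(b) sonority 5-2-1: well-formed.
(c) sonority 2-4-1: ill-formed.
(d) sonority 5-4-3-2: well-formed.
(e) sonority 4-3-2-1: well-formed.
(f) sonority 4-2-1: well-formed.
(g) sonority 4-2-1: well-formed.
(h) sonority 5-4-2-1: well-formed.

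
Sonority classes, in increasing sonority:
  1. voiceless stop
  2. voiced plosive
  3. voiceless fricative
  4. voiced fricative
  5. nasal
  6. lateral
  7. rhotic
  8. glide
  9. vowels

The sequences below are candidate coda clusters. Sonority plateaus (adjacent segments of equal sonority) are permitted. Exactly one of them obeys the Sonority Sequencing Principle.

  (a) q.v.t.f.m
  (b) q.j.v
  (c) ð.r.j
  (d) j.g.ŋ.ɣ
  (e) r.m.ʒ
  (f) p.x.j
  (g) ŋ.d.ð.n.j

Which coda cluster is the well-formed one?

(a) 1-4-1-3-5 → violates
(b) 1-8-4 → violates
(c) 4-7-8 → violates
(d) 8-2-5-4 → violates
(e) 7-5-4 → obeys
(f) 1-3-8 → violates
(g) 5-2-4-5-8 → violates

e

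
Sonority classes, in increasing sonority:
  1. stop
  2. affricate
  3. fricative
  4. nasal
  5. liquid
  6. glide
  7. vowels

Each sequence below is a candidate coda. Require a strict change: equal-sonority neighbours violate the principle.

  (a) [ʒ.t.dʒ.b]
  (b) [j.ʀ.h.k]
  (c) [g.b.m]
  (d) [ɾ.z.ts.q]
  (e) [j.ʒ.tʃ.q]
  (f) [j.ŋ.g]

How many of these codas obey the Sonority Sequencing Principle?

4

(a) sonority 3-1-2-1: ill-formed.
(b) sonority 6-5-3-1: well-formed.
(c) sonority 1-1-4: ill-formed.
(d) sonority 5-3-2-1: well-formed.
(e) sonority 6-3-2-1: well-formed.
(f) sonority 6-4-1: well-formed.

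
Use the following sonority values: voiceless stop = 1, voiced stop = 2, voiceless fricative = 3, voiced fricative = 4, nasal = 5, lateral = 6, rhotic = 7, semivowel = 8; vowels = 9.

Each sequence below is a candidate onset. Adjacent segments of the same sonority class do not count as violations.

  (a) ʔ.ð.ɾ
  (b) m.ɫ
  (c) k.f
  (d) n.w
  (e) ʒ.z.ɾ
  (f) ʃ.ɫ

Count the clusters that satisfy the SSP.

(a) 1-4-7 → obeys
(b) 5-6 → obeys
(c) 1-3 → obeys
(d) 5-8 → obeys
(e) 4-4-7 → obeys
(f) 3-6 → obeys

6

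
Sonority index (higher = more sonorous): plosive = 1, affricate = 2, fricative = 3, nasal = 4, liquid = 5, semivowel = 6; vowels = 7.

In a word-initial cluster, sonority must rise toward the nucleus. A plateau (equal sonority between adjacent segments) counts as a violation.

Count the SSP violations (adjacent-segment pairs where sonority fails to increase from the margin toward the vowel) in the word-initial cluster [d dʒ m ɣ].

1

/d/: plosive = 1.
/dʒ/: affricate = 2.
/m/: nasal = 4.
/ɣ/: fricative = 3.
/d/→/dʒ/: 1→2 (rises) — ok.
/dʒ/→/m/: 2→4 (rises) — ok.
/m/→/ɣ/: 4→3 (does not rise) — violation.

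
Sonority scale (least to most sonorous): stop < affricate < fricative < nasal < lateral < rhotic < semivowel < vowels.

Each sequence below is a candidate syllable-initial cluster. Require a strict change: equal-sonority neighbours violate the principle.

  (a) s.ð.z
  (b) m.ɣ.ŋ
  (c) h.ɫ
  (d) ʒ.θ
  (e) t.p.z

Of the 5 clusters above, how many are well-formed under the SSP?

1

(a) sonority 3-3-3: ill-formed.
(b) sonority 4-3-4: ill-formed.
(c) sonority 3-5: well-formed.
(d) sonority 3-3: ill-formed.
(e) sonority 1-1-3: ill-formed.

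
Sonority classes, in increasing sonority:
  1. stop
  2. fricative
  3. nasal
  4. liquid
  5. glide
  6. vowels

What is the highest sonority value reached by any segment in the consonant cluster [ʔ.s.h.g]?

2

/ʔ/: stop = 1.
/s/: fricative = 2.
/h/: fricative = 2.
/g/: stop = 1.
The maximum is 2.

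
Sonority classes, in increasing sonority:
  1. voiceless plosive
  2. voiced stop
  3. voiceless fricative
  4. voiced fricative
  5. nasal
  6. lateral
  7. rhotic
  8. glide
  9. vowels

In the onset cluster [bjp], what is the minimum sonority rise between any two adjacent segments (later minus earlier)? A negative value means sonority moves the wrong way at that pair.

-7

/b/: voiced stop = 2.
/j/: glide = 8.
/p/: voiceless plosive = 1.
/b/→/j/: change +6.
/j/→/p/: change -7.
Minimum = -7.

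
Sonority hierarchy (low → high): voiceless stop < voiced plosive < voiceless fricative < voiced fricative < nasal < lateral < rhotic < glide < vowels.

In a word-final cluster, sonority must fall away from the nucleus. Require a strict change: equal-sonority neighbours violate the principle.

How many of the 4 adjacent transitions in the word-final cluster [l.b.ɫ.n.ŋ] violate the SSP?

2

/l/ is a lateral (sonority 6).
/b/ is a voiced plosive (sonority 2).
/ɫ/ is a lateral (sonority 6).
/n/ is a nasal (sonority 5).
/ŋ/ is a nasal (sonority 5).
/l/→/b/: 6→2 (falls) — ok.
/b/→/ɫ/: 2→6 (does not fall) — violation.
/ɫ/→/n/: 6→5 (falls) — ok.
/n/→/ŋ/: 5→5 (plateau) — violation.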